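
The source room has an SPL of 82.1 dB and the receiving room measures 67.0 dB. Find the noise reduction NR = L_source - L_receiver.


NR = L_source - L_receiver (difference between source and receiving room levels)
NR = 82.1 - 67.0 = 15.1 dB


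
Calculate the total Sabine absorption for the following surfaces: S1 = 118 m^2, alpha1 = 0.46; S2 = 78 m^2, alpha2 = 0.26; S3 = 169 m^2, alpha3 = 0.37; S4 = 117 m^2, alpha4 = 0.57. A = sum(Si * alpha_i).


118 * 0.46 = 54.28
78 * 0.26 = 20.28
169 * 0.37 = 62.53
117 * 0.57 = 66.69
A_total = 54.28 + 20.28 + 62.53 + 66.69 = 203.78 m^2


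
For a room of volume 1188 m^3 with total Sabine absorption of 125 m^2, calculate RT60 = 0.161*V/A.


RT60 = 0.161 * 1188 / 125 = 1.5301 s


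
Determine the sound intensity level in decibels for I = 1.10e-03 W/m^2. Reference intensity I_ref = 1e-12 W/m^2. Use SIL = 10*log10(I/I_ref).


I / I_ref = 1.10e-03 / 1e-12 = 1.1e+09
SIL = 10 * log10(1.1e+09) = 90.414 dB


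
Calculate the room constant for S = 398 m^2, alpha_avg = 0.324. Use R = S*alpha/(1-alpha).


R = 398 * 0.324 / (1 - 0.324) = 190.76 m^2


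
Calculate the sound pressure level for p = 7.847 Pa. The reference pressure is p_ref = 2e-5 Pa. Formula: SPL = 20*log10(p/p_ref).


p / p_ref = 7.847 / 2e-5 = 392350
SPL = 20 * log10(392350) = 111.87 dB


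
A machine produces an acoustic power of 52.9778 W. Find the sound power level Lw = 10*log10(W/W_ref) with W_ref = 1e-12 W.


W / W_ref = 52.9778 / 1e-12 = 5.29778e+13
Lw = 10 * log10(5.29778e+13) = 137.24 dB


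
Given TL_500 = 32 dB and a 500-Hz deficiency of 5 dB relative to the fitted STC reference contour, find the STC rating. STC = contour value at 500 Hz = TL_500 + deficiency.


By ASTM E413, STC = value of the fitted reference contour at 500 Hz.
Contour value at 500 Hz = TL_500 + deficiency = 32 + 5 = 37
STC = 37


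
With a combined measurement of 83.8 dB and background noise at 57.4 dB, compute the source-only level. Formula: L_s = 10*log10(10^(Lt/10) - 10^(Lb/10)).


10^(83.8/10) = 2.39883e+08
10^(57.4/10) = 549541
Difference = 2.39883e+08 - 549541 = 2.39333e+08
L_source = 10*log10(2.39333e+08) = 83.79 dB


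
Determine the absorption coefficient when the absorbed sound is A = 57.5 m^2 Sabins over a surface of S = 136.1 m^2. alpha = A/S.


Absorption coefficient = absorbed power / incident power
alpha = A / S = 57.5 / 136.1 = 0.42248


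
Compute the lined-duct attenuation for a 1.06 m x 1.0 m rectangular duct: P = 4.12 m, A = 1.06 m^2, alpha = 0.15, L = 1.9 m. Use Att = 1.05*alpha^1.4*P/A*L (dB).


alpha^1.4 = 0.15^1.4 = 0.0702308
Attenuation rate = 1.05 * alpha^1.4 * P / A
= 1.05 * 0.0702308 * 4.12 / 1.06 = 0.286621 dB/m
Total Att = 0.286621 * 1.9 = 0.54458 dB


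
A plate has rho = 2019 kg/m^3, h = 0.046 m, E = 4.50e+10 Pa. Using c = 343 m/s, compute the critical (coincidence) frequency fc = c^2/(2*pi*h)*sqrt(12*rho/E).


12*rho/E = 12*2019/4.50e+10 = 5.384e-07
sqrt(12*rho/E) = sqrt(5.384e-07) = 0.000733757
c^2/(2*pi*h) = 343^2/(2*pi*0.046) = 407053
fc = 407053 * 0.000733757 = 298.68 Hz


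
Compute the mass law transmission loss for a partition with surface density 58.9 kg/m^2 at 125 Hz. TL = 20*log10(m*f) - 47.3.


m * f = 58.9 * 125 = 7362.5
20*log10(7362.5) = 77.3405 dB
TL = 77.3405 - 47.3 = 30.041 dB


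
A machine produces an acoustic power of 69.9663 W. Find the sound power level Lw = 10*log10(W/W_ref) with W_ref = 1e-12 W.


W / W_ref = 69.9663 / 1e-12 = 6.99663e+13
Lw = 10 * log10(6.99663e+13) = 138.45 dB


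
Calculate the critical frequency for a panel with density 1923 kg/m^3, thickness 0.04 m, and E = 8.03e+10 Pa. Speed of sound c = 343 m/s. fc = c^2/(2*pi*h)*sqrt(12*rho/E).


12*rho/E = 12*1923/8.03e+10 = 2.87372e-07
sqrt(12*rho/E) = sqrt(2.87372e-07) = 0.000536071
c^2/(2*pi*h) = 343^2/(2*pi*0.04) = 468110
fc = 468110 * 0.000536071 = 250.94 Hz


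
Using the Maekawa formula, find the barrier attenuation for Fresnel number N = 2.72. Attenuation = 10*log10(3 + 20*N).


3 + 20*N = 3 + 20*2.72 = 57.4
Att = 10*log10(57.4) = 17.589 dB


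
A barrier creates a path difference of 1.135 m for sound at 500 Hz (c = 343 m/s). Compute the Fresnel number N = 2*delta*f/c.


N = 2*delta*f/c = 2*delta/lambda, where lambda = c/f
lambda = 343 / 500 = 0.686 m
N = 2 * 1.135 / 0.686 = 3.309


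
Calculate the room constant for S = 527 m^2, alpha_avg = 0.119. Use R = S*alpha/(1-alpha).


R = 527 * 0.119 / (1 - 0.119) = 71.184 m^2


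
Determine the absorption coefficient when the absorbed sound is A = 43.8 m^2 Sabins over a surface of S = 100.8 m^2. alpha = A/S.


Absorption coefficient = absorbed power / incident power
alpha = A / S = 43.8 / 100.8 = 0.43452


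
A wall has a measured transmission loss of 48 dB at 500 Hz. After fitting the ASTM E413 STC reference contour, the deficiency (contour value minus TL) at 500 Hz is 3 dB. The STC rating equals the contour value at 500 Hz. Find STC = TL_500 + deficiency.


By ASTM E413, STC = value of the fitted reference contour at 500 Hz.
Contour value at 500 Hz = TL_500 + deficiency = 48 + 3 = 51
STC = 51


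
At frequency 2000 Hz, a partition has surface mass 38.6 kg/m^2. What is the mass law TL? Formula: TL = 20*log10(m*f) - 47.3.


m * f = 38.6 * 2000 = 77200
20*log10(77200) = 97.7523 dB
TL = 97.7523 - 47.3 = 50.452 dB


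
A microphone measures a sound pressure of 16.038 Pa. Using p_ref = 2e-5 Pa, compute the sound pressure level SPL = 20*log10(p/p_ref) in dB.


p / p_ref = 16.038 / 2e-5 = 801900
SPL = 20 * log10(801900) = 118.08 dB


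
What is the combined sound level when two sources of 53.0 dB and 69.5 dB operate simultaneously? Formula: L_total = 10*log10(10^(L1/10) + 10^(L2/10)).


10^(53.0/10) = 199526
10^(69.5/10) = 8.91251e+06
Sum = 199526 + 8.91251e+06 = 9.11204e+06
L_total = 10*log10(9.11204e+06) = 69.596 dB


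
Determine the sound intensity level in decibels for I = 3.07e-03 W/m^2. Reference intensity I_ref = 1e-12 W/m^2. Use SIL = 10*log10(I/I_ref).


I / I_ref = 3.07e-03 / 1e-12 = 3.07e+09
SIL = 10 * log10(3.07e+09) = 94.871 dB


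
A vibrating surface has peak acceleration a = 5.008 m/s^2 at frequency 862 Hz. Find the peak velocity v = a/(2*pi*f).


omega = 2*pi*f = 2*pi*862 = 5416.11 rad/s
v = a / omega = 5.008 / 5416.11 = 0.00092465 m/s


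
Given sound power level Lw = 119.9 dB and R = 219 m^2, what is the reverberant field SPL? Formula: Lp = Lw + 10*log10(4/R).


4/R = 4/219 = 0.0182648
Lp = 119.9 + 10*log10(0.0182648) = 102.52 dB


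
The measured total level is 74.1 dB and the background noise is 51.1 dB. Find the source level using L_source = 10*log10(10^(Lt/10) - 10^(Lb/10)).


10^(74.1/10) = 2.5704e+07
10^(51.1/10) = 128825
Difference = 2.5704e+07 - 128825 = 2.55752e+07
L_source = 10*log10(2.55752e+07) = 74.078 dB


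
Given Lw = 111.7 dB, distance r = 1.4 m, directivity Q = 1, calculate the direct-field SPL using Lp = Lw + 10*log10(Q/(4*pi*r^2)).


4*pi*r^2 = 4*pi*1.4^2 = 24.6301 m^2
Q / (4*pi*r^2) = 1 / 24.6301 = 0.0406007
Lp = 111.7 + 10*log10(0.0406007) = 97.785 dB


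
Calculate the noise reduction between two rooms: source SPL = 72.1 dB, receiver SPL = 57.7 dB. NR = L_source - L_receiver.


NR = L_source - L_receiver (difference between source and receiving room levels)
NR = 72.1 - 57.7 = 14.4 dB


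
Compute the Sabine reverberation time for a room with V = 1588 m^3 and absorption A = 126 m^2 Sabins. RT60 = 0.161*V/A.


RT60 = 0.161 * 1588 / 126 = 2.0291 s


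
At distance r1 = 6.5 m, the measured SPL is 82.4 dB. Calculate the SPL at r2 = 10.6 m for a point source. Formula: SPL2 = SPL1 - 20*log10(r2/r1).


r2/r1 = 10.6/6.5 = 1.63077
Correction = 20*log10(1.63077) = 4.24785 dB
SPL2 = 82.4 - 4.24785 = 78.152 dB


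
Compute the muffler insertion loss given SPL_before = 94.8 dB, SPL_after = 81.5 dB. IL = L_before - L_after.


Insertion loss = SPL without muffler - SPL with muffler
IL = 94.8 - 81.5 = 13.3 dB


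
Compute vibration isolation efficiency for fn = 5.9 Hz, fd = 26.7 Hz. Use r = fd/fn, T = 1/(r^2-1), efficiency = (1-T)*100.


r = 26.7 / 5.9 = 4.52542
r^2 - 1 = 4.52542^2 - 1 = 19.4794
T = 1/19.4794 = 0.0513363
Efficiency = (1 - 0.0513363)*100 = 94.866 %


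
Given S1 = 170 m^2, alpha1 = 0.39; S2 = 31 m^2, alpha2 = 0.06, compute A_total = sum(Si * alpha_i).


170 * 0.39 = 66.3
31 * 0.06 = 1.86
A_total = 66.3 + 1.86 = 68.16 m^2


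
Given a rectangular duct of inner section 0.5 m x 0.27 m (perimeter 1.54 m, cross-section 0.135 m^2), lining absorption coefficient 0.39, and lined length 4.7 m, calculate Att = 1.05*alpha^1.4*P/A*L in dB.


alpha^1.4 = 0.39^1.4 = 0.267603
Attenuation rate = 1.05 * alpha^1.4 * P / A
= 1.05 * 0.267603 * 1.54 / 0.135 = 3.20529 dB/m
Total Att = 3.20529 * 4.7 = 15.065 dB


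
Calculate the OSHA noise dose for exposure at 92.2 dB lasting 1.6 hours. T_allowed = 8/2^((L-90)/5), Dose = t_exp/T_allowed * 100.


T_allowed = 8 / 2^((92.2 - 90)/5) = 5.89708 hr
Dose = 1.6 / 5.89708 * 100 = 27.132 %


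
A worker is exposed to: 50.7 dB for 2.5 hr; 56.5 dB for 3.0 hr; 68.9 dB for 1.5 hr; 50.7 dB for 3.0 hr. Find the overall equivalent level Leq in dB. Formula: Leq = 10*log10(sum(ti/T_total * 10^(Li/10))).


T_total = 2.5 + 3.0 + 1.5 + 3.0 = 10.0 hr
(2.5/10.0) * 10^(50.7/10) = 29372.4
(3.0/10.0) * 10^(56.5/10) = 134005
(1.5/10.0) * 10^(68.9/10) = 1.16437e+06
(3.0/10.0) * 10^(50.7/10) = 35246.9
Sum = 29372.4 + 134005 + 1.16437e+06 + 35246.9 = 1.36299e+06
Leq = 10*log10(1.36299e+06) = 61.345 dB


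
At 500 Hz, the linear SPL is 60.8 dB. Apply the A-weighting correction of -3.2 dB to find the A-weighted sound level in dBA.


A-weighting table: 500 Hz -> -3.2 dB correction
SPL_A = SPL + correction = 60.8 + (-3.2) = 57.6 dBA


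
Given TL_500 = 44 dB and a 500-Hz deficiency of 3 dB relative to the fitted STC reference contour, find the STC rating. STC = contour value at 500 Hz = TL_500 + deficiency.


By ASTM E413, STC = value of the fitted reference contour at 500 Hz.
Contour value at 500 Hz = TL_500 + deficiency = 44 + 3 = 47
STC = 47


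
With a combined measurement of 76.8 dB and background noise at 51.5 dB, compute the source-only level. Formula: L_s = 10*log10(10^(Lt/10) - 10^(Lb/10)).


10^(76.8/10) = 4.7863e+07
10^(51.5/10) = 141254
Difference = 4.7863e+07 - 141254 = 4.77217e+07
L_source = 10*log10(4.77217e+07) = 76.787 dB


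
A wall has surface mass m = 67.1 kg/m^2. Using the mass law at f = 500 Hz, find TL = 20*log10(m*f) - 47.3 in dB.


m * f = 67.1 * 500 = 33550
20*log10(33550) = 90.5139 dB
TL = 90.5139 - 47.3 = 43.214 dB


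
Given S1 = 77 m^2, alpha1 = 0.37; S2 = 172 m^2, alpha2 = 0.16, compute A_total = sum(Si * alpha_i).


77 * 0.37 = 28.49
172 * 0.16 = 27.52
A_total = 28.49 + 27.52 = 56.01 m^2


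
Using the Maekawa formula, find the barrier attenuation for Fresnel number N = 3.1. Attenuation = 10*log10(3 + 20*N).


3 + 20*N = 3 + 20*3.1 = 65
Att = 10*log10(65) = 18.129 dB


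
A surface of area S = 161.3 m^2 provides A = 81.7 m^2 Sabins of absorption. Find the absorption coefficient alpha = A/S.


Absorption coefficient = absorbed power / incident power
alpha = A / S = 81.7 / 161.3 = 0.50651


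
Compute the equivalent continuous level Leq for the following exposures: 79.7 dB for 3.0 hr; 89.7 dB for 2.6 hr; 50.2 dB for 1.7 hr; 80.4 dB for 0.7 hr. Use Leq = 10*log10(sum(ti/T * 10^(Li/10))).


T_total = 3.0 + 2.6 + 1.7 + 0.7 = 8.0 hr
(3.0/8.0) * 10^(79.7/10) = 3.4997e+07
(2.6/8.0) * 10^(89.7/10) = 3.03308e+08
(1.7/8.0) * 10^(50.2/10) = 22251.5
(0.7/8.0) * 10^(80.4/10) = 9.59418e+06
Sum = 3.4997e+07 + 3.03308e+08 + 22251.5 + 9.59418e+06 = 3.47921e+08
Leq = 10*log10(3.47921e+08) = 85.415 dB


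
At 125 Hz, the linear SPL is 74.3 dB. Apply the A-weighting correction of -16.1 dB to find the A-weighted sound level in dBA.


A-weighting table: 125 Hz -> -16.1 dB correction
SPL_A = SPL + correction = 74.3 + (-16.1) = 58.2 dBA


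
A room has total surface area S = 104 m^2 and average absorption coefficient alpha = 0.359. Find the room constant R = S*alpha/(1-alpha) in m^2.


R = 104 * 0.359 / (1 - 0.359) = 58.246 m^2


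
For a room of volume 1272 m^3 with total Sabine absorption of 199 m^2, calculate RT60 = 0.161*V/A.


RT60 = 0.161 * 1272 / 199 = 1.0291 s


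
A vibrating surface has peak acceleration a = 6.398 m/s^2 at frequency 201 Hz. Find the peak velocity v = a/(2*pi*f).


omega = 2*pi*f = 2*pi*201 = 1262.92 rad/s
v = a / omega = 6.398 / 1262.92 = 0.005066 m/s


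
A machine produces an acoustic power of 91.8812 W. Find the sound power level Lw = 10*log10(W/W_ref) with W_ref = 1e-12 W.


W / W_ref = 91.8812 / 1e-12 = 9.18812e+13
Lw = 10 * log10(9.18812e+13) = 139.63 dB


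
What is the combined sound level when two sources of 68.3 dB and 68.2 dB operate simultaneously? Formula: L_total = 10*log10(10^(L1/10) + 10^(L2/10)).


10^(68.3/10) = 6.76083e+06
10^(68.2/10) = 6.60693e+06
Sum = 6.76083e+06 + 6.60693e+06 = 1.33678e+07
L_total = 10*log10(1.33678e+07) = 71.261 dB


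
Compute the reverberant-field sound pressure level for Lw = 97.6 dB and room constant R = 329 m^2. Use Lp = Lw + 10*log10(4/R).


4/R = 4/329 = 0.0121581
Lp = 97.6 + 10*log10(0.0121581) = 78.449 dB


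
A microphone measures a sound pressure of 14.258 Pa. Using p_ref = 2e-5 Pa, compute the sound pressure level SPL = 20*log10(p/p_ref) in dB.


p / p_ref = 14.258 / 2e-5 = 712900
SPL = 20 * log10(712900) = 117.06 dB


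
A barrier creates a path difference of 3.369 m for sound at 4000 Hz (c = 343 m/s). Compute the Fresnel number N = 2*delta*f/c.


N = 2*delta*f/c = 2*delta/lambda, where lambda = c/f
lambda = 343 / 4000 = 0.08575 m
N = 2 * 3.369 / 0.08575 = 78.577


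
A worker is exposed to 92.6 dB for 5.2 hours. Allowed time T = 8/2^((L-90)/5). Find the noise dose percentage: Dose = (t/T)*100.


T_allowed = 8 / 2^((92.6 - 90)/5) = 5.57897 hr
Dose = 5.2 / 5.57897 * 100 = 93.207 %


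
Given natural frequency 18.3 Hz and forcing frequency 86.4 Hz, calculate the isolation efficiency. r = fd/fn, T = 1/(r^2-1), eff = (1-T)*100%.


r = 86.4 / 18.3 = 4.72131
r^2 - 1 = 4.72131^2 - 1 = 21.2908
T = 1/21.2908 = 0.0469686
Efficiency = (1 - 0.0469686)*100 = 95.303 %


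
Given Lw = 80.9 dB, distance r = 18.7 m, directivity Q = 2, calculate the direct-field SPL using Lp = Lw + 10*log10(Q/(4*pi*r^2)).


4*pi*r^2 = 4*pi*18.7^2 = 4394.33 m^2
Q / (4*pi*r^2) = 2 / 4394.33 = 0.000455132
Lp = 80.9 + 10*log10(0.000455132) = 47.481 dB


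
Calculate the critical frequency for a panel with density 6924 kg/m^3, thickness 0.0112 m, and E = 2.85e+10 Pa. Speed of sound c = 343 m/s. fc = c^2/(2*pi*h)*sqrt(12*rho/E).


12*rho/E = 12*6924/2.85e+10 = 2.91537e-06
sqrt(12*rho/E) = sqrt(2.91537e-06) = 0.00170745
c^2/(2*pi*h) = 343^2/(2*pi*0.0112) = 1.67182e+06
fc = 1.67182e+06 * 0.00170745 = 2854.5 Hz


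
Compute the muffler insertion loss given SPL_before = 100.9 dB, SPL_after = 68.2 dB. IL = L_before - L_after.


Insertion loss = SPL without muffler - SPL with muffler
IL = 100.9 - 68.2 = 32.7 dB


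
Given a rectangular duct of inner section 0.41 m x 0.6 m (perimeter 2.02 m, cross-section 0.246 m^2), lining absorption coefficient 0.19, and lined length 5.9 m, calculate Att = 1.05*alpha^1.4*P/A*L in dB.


alpha^1.4 = 0.19^1.4 = 0.0977811
Attenuation rate = 1.05 * alpha^1.4 * P / A
= 1.05 * 0.0977811 * 2.02 / 0.246 = 0.843064 dB/m
Total Att = 0.843064 * 5.9 = 4.9741 dB


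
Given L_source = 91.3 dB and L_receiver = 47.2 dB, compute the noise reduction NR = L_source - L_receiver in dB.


NR = L_source - L_receiver (difference between source and receiving room levels)
NR = 91.3 - 47.2 = 44.1 dB


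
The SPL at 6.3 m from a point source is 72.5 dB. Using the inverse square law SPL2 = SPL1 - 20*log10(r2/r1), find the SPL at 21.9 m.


r2/r1 = 21.9/6.3 = 3.47619
Correction = 20*log10(3.47619) = 10.8221 dB
SPL2 = 72.5 - 10.8221 = 61.678 dB


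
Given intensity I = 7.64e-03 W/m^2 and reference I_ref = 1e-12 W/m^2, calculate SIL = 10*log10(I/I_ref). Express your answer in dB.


I / I_ref = 7.64e-03 / 1e-12 = 7.64e+09
SIL = 10 * log10(7.64e+09) = 98.831 dB


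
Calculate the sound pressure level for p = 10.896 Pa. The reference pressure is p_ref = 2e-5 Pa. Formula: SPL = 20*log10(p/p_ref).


p / p_ref = 10.896 / 2e-5 = 544800
SPL = 20 * log10(544800) = 114.72 dB


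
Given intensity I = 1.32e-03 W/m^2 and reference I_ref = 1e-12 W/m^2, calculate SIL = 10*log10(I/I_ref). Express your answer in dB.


I / I_ref = 1.32e-03 / 1e-12 = 1.32e+09
SIL = 10 * log10(1.32e+09) = 91.206 dB


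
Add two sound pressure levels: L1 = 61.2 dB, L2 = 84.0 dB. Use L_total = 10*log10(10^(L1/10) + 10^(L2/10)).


10^(61.2/10) = 1.31826e+06
10^(84.0/10) = 2.51189e+08
Sum = 1.31826e+06 + 2.51189e+08 = 2.52507e+08
L_total = 10*log10(2.52507e+08) = 84.023 dB


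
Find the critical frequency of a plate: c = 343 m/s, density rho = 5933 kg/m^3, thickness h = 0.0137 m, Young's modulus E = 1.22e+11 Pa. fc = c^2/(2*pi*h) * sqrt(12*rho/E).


12*rho/E = 12*5933/1.22e+11 = 5.83574e-07
sqrt(12*rho/E) = sqrt(5.83574e-07) = 0.00076392
c^2/(2*pi*h) = 343^2/(2*pi*0.0137) = 1.36675e+06
fc = 1.36675e+06 * 0.00076392 = 1044.1 Hz


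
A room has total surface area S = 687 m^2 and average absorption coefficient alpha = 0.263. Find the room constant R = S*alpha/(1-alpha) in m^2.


R = 687 * 0.263 / (1 - 0.263) = 245.16 m^2


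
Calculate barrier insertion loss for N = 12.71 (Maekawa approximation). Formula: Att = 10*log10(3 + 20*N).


3 + 20*N = 3 + 20*12.71 = 257.2
Att = 10*log10(257.2) = 24.103 dB


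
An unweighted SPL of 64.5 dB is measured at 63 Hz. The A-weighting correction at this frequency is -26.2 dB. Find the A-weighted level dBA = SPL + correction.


A-weighting table: 63 Hz -> -26.2 dB correction
SPL_A = SPL + correction = 64.5 + (-26.2) = 38.3 dBA


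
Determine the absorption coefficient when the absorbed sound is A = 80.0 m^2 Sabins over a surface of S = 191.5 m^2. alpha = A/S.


Absorption coefficient = absorbed power / incident power
alpha = A / S = 80.0 / 191.5 = 0.41775


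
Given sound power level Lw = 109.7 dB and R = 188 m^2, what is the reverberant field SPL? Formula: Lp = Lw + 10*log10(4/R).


4/R = 4/188 = 0.0212766
Lp = 109.7 + 10*log10(0.0212766) = 92.979 dB


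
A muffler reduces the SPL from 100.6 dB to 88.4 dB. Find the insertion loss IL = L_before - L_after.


Insertion loss = SPL without muffler - SPL with muffler
IL = 100.6 - 88.4 = 12.2 dB


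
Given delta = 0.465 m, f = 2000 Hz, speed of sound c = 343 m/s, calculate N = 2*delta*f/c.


N = 2*delta*f/c = 2*delta/lambda, where lambda = c/f
lambda = 343 / 2000 = 0.1715 m
N = 2 * 0.465 / 0.1715 = 5.4227


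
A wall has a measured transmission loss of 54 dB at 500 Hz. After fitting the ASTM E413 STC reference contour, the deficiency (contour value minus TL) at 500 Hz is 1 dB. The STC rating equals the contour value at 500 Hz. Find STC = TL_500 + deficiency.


By ASTM E413, STC = value of the fitted reference contour at 500 Hz.
Contour value at 500 Hz = TL_500 + deficiency = 54 + 1 = 55
STC = 55


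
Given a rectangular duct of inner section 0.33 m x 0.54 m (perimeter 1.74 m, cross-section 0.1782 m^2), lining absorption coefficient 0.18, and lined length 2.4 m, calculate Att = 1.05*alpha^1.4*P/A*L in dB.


alpha^1.4 = 0.18^1.4 = 0.0906529
Attenuation rate = 1.05 * alpha^1.4 * P / A
= 1.05 * 0.0906529 * 1.74 / 0.1782 = 0.929421 dB/m
Total Att = 0.929421 * 2.4 = 2.2306 dB


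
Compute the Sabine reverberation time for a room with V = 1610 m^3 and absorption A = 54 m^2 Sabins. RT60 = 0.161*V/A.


RT60 = 0.161 * 1610 / 54 = 4.8002 s


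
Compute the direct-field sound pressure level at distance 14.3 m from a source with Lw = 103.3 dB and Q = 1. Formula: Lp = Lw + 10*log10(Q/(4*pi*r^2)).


4*pi*r^2 = 4*pi*14.3^2 = 2569.7 m^2
Q / (4*pi*r^2) = 1 / 2569.7 = 0.00038915
Lp = 103.3 + 10*log10(0.00038915) = 69.201 dB


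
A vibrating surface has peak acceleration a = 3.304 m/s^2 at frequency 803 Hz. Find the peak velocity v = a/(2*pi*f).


omega = 2*pi*f = 2*pi*803 = 5045.4 rad/s
v = a / omega = 3.304 / 5045.4 = 0.00065485 m/s


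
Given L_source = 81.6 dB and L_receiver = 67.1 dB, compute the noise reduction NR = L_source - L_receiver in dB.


NR = L_source - L_receiver (difference between source and receiving room levels)
NR = 81.6 - 67.1 = 14.5 dB


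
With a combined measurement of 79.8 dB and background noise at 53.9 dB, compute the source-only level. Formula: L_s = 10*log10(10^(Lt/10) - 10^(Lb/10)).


10^(79.8/10) = 9.54993e+07
10^(53.9/10) = 245471
Difference = 9.54993e+07 - 245471 = 9.52538e+07
L_source = 10*log10(9.52538e+07) = 79.789 dB


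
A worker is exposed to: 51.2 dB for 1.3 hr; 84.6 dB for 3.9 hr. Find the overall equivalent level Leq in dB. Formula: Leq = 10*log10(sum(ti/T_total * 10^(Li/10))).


T_total = 1.3 + 3.9 = 5.2 hr
(1.3/5.2) * 10^(51.2/10) = 32956.4
(3.9/5.2) * 10^(84.6/10) = 2.16302e+08
Sum = 32956.4 + 2.16302e+08 = 2.16335e+08
Leq = 10*log10(2.16335e+08) = 83.351 dB


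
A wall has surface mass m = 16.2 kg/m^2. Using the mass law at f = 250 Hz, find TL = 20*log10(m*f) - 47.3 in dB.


m * f = 16.2 * 250 = 4050
20*log10(4050) = 72.1491 dB
TL = 72.1491 - 47.3 = 24.849 dB


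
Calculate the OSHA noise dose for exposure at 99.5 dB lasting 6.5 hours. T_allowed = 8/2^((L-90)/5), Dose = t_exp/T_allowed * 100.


T_allowed = 8 / 2^((99.5 - 90)/5) = 2.14355 hr
Dose = 6.5 / 2.14355 * 100 = 303.24 %


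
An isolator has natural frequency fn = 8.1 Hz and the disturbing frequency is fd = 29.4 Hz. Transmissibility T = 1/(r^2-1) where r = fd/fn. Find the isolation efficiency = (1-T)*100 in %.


r = 29.4 / 8.1 = 3.62963
r^2 - 1 = 3.62963^2 - 1 = 12.1742
T = 1/12.1742 = 0.0821409
Efficiency = (1 - 0.0821409)*100 = 91.786 %


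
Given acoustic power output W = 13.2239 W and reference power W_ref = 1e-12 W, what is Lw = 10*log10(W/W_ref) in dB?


W / W_ref = 13.2239 / 1e-12 = 1.32239e+13
Lw = 10 * log10(1.32239e+13) = 131.21 dB


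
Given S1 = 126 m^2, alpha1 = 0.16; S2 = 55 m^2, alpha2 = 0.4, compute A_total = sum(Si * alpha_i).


126 * 0.16 = 20.16
55 * 0.4 = 22
A_total = 20.16 + 22 = 42.16 m^2


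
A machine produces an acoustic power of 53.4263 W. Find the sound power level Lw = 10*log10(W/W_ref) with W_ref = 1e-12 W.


W / W_ref = 53.4263 / 1e-12 = 5.34263e+13
Lw = 10 * log10(5.34263e+13) = 137.28 dB


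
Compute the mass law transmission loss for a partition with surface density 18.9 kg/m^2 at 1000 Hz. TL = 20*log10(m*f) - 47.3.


m * f = 18.9 * 1000 = 18900
20*log10(18900) = 85.5292 dB
TL = 85.5292 - 47.3 = 38.229 dB


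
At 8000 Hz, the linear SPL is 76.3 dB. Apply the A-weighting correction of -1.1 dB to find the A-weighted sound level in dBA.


A-weighting table: 8000 Hz -> -1.1 dB correction
SPL_A = SPL + correction = 76.3 + (-1.1) = 75.2 dBA


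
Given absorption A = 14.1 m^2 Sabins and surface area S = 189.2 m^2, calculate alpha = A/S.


Absorption coefficient = absorbed power / incident power
alpha = A / S = 14.1 / 189.2 = 0.074524


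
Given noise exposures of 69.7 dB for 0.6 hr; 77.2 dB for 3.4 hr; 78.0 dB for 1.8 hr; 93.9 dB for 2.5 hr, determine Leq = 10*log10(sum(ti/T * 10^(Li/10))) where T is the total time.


T_total = 0.6 + 3.4 + 1.8 + 2.5 = 8.3 hr
(0.6/8.3) * 10^(69.7/10) = 674642
(3.4/8.3) * 10^(77.2/10) = 2.14981e+07
(1.8/8.3) * 10^(78.0/10) = 1.36834e+07
(2.5/8.3) * 10^(93.9/10) = 7.3937e+08
Sum = 674642 + 2.14981e+07 + 1.36834e+07 + 7.3937e+08 = 7.75226e+08
Leq = 10*log10(7.75226e+08) = 88.894 dB


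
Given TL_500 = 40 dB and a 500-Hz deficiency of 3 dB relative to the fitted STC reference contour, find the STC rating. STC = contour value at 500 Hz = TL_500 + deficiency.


By ASTM E413, STC = value of the fitted reference contour at 500 Hz.
Contour value at 500 Hz = TL_500 + deficiency = 40 + 3 = 43
STC = 43


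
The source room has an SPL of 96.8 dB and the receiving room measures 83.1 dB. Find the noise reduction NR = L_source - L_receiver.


NR = L_source - L_receiver (difference between source and receiving room levels)
NR = 96.8 - 83.1 = 13.7 dB


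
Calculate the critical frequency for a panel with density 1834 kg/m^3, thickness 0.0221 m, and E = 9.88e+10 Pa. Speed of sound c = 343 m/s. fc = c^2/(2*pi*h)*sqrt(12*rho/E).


12*rho/E = 12*1834/9.88e+10 = 2.22753e-07
sqrt(12*rho/E) = sqrt(2.22753e-07) = 0.000471967
c^2/(2*pi*h) = 343^2/(2*pi*0.0221) = 847259
fc = 847259 * 0.000471967 = 399.88 Hz


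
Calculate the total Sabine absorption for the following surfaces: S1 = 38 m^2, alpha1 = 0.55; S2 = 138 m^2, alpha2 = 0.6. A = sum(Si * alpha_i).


38 * 0.55 = 20.9
138 * 0.6 = 82.8
A_total = 20.9 + 82.8 = 103.7 m^2


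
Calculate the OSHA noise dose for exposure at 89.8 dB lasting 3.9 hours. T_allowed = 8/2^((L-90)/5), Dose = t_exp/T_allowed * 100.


T_allowed = 8 / 2^((89.8 - 90)/5) = 8.22491 hr
Dose = 3.9 / 8.22491 * 100 = 47.417 %


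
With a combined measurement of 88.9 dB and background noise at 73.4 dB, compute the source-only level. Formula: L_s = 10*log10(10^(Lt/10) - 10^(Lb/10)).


10^(88.9/10) = 7.76247e+08
10^(73.4/10) = 2.18776e+07
Difference = 7.76247e+08 - 2.18776e+07 = 7.54369e+08
L_source = 10*log10(7.54369e+08) = 88.776 dB


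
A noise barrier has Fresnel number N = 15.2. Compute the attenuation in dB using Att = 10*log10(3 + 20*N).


3 + 20*N = 3 + 20*15.2 = 307
Att = 10*log10(307) = 24.871 dB


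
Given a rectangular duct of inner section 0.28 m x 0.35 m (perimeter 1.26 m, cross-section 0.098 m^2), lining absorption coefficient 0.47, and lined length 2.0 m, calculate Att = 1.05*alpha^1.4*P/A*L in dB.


alpha^1.4 = 0.47^1.4 = 0.347486
Attenuation rate = 1.05 * alpha^1.4 * P / A
= 1.05 * 0.347486 * 1.26 / 0.098 = 4.69106 dB/m
Total Att = 4.69106 * 2.0 = 9.3821 dB


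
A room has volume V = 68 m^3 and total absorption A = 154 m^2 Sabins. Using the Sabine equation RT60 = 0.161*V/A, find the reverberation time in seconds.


RT60 = 0.161 * 68 / 154 = 0.071091 s


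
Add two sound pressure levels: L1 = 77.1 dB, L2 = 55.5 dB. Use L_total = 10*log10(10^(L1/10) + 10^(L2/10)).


10^(77.1/10) = 5.12861e+07
10^(55.5/10) = 354813
Sum = 5.12861e+07 + 354813 = 5.16409e+07
L_total = 10*log10(5.16409e+07) = 77.13 dB


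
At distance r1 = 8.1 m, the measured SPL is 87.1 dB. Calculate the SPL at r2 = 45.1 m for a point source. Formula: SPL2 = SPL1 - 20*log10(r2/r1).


r2/r1 = 45.1/8.1 = 5.5679
Correction = 20*log10(5.5679) = 14.9138 dB
SPL2 = 87.1 - 14.9138 = 72.186 dB


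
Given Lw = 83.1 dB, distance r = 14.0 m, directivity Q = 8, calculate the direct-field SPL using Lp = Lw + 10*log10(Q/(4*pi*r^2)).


4*pi*r^2 = 4*pi*14.0^2 = 2463.01 m^2
Q / (4*pi*r^2) = 8 / 2463.01 = 0.00324806
Lp = 83.1 + 10*log10(0.00324806) = 58.216 dB


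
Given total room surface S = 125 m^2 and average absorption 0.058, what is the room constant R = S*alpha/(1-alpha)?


R = 125 * 0.058 / (1 - 0.058) = 7.6964 m^2


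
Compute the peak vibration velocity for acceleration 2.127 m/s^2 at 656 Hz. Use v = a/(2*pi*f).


omega = 2*pi*f = 2*pi*656 = 4121.77 rad/s
v = a / omega = 2.127 / 4121.77 = 0.00051604 m/s


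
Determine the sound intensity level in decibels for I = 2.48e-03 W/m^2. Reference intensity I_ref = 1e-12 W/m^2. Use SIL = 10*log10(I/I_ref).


I / I_ref = 2.48e-03 / 1e-12 = 2.48e+09
SIL = 10 * log10(2.48e+09) = 93.945 dB


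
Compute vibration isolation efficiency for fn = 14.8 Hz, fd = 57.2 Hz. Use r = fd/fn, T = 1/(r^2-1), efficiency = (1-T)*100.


r = 57.2 / 14.8 = 3.86486
r^2 - 1 = 3.86486^2 - 1 = 13.9371
T = 1/13.9371 = 0.0717509
Efficiency = (1 - 0.0717509)*100 = 92.825 %


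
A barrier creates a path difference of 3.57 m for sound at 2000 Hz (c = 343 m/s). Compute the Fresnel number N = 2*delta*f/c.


N = 2*delta*f/c = 2*delta/lambda, where lambda = c/f
lambda = 343 / 2000 = 0.1715 m
N = 2 * 3.57 / 0.1715 = 41.633


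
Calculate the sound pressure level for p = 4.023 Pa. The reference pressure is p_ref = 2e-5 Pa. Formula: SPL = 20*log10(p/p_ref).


p / p_ref = 4.023 / 2e-5 = 201150
SPL = 20 * log10(201150) = 106.07 dB


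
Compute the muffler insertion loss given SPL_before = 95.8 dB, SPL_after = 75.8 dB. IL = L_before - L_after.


Insertion loss = SPL without muffler - SPL with muffler
IL = 95.8 - 75.8 = 20 dB


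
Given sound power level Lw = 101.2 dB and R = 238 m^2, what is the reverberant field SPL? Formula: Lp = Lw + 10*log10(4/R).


4/R = 4/238 = 0.0168067
Lp = 101.2 + 10*log10(0.0168067) = 83.455 dB


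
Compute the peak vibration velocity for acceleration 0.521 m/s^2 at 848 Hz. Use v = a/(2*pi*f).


omega = 2*pi*f = 2*pi*848 = 5328.14 rad/s
v = a / omega = 0.521 / 5328.14 = 9.7783e-05 m/s


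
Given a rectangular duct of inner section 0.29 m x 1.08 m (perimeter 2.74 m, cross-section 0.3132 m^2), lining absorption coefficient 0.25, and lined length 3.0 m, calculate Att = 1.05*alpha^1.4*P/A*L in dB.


alpha^1.4 = 0.25^1.4 = 0.143587
Attenuation rate = 1.05 * alpha^1.4 * P / A
= 1.05 * 0.143587 * 2.74 / 0.3132 = 1.31896 dB/m
Total Att = 1.31896 * 3.0 = 3.9569 dB


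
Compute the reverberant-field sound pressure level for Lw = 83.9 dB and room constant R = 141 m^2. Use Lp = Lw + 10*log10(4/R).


4/R = 4/141 = 0.0283688
Lp = 83.9 + 10*log10(0.0283688) = 68.428 dB


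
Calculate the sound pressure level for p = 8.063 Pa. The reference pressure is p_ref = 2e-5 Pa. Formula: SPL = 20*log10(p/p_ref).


p / p_ref = 8.063 / 2e-5 = 403150
SPL = 20 * log10(403150) = 112.11 dB


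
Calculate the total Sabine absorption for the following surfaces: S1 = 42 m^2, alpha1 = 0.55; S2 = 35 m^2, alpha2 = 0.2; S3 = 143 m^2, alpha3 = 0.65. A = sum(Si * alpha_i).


42 * 0.55 = 23.1
35 * 0.2 = 7
143 * 0.65 = 92.95
A_total = 23.1 + 7 + 92.95 = 123.05 m^2


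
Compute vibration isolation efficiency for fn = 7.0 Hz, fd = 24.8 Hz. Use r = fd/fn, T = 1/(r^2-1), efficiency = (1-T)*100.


r = 24.8 / 7.0 = 3.54286
r^2 - 1 = 3.54286^2 - 1 = 11.5519
T = 1/11.5519 = 0.0865658
Efficiency = (1 - 0.0865658)*100 = 91.343 %


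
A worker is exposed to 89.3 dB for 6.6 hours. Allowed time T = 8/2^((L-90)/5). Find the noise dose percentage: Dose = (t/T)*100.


T_allowed = 8 / 2^((89.3 - 90)/5) = 8.81524 hr
Dose = 6.6 / 8.81524 * 100 = 74.87 %


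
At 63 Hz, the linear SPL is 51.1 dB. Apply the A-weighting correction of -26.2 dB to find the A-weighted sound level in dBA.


A-weighting table: 63 Hz -> -26.2 dB correction
SPL_A = SPL + correction = 51.1 + (-26.2) = 24.9 dBA


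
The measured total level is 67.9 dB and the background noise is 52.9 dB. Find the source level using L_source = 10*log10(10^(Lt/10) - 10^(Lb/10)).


10^(67.9/10) = 6.16595e+06
10^(52.9/10) = 194984
Difference = 6.16595e+06 - 194984 = 5.97097e+06
L_source = 10*log10(5.97097e+06) = 67.76 dB


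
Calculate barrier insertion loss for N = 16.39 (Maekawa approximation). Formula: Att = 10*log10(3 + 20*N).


3 + 20*N = 3 + 20*16.39 = 330.8
Att = 10*log10(330.8) = 25.196 dB


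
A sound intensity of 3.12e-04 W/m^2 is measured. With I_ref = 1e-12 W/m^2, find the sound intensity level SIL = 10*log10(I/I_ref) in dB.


I / I_ref = 3.12e-04 / 1e-12 = 3.12e+08
SIL = 10 * log10(3.12e+08) = 84.942 dB


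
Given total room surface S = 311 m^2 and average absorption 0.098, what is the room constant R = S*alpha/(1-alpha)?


R = 311 * 0.098 / (1 - 0.098) = 33.789 m^2


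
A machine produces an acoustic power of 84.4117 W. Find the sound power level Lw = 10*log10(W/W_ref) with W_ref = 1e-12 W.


W / W_ref = 84.4117 / 1e-12 = 8.44117e+13
Lw = 10 * log10(8.44117e+13) = 139.26 dB


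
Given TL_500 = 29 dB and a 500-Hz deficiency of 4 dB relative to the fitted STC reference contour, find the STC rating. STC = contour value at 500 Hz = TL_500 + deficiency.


By ASTM E413, STC = value of the fitted reference contour at 500 Hz.
Contour value at 500 Hz = TL_500 + deficiency = 29 + 4 = 33
STC = 33


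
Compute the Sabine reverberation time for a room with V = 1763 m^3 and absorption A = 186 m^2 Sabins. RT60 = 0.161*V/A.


RT60 = 0.161 * 1763 / 186 = 1.526 s


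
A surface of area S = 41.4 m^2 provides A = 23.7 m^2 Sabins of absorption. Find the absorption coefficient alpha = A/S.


Absorption coefficient = absorbed power / incident power
alpha = A / S = 23.7 / 41.4 = 0.57246


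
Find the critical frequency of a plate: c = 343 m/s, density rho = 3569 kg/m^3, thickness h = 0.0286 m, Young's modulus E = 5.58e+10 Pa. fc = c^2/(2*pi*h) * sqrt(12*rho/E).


12*rho/E = 12*3569/5.58e+10 = 7.67527e-07
sqrt(12*rho/E) = sqrt(7.67527e-07) = 0.000876086
c^2/(2*pi*h) = 343^2/(2*pi*0.0286) = 654700
fc = 654700 * 0.000876086 = 573.57 Hz


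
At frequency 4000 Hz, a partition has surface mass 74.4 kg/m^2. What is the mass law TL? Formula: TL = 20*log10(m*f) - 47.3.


m * f = 74.4 * 4000 = 297600
20*log10(297600) = 109.473 dB
TL = 109.473 - 47.3 = 62.173 dB


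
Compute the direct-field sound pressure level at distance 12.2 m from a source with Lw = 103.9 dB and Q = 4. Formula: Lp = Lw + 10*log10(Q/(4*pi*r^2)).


4*pi*r^2 = 4*pi*12.2^2 = 1870.38 m^2
Q / (4*pi*r^2) = 4 / 1870.38 = 0.0021386
Lp = 103.9 + 10*log10(0.0021386) = 77.201 dB


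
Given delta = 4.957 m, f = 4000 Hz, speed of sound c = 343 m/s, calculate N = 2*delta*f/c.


N = 2*delta*f/c = 2*delta/lambda, where lambda = c/f
lambda = 343 / 4000 = 0.08575 m
N = 2 * 4.957 / 0.08575 = 115.62


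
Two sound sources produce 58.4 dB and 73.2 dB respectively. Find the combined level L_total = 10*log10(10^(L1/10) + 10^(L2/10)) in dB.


10^(58.4/10) = 691831
10^(73.2/10) = 2.0893e+07
Sum = 691831 + 2.0893e+07 = 2.15848e+07
L_total = 10*log10(2.15848e+07) = 73.341 dB


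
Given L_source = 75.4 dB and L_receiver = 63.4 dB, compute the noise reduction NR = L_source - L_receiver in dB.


NR = L_source - L_receiver (difference between source and receiving room levels)
NR = 75.4 - 63.4 = 12 dB


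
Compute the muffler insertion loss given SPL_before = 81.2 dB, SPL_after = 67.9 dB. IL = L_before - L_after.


Insertion loss = SPL without muffler - SPL with muffler
IL = 81.2 - 67.9 = 13.3 dB


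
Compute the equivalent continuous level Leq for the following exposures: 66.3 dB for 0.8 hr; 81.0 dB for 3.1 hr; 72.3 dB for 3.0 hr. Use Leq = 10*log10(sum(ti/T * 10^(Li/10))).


T_total = 0.8 + 3.1 + 3.0 = 6.9 hr
(0.8/6.9) * 10^(66.3/10) = 494585
(3.1/6.9) * 10^(81.0/10) = 5.65604e+07
(3.0/6.9) * 10^(72.3/10) = 7.38367e+06
Sum = 494585 + 5.65604e+07 + 7.38367e+06 = 6.44387e+07
Leq = 10*log10(6.44387e+07) = 78.091 dB


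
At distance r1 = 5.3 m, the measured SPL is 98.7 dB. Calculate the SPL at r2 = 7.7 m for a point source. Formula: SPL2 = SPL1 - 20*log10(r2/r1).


r2/r1 = 7.7/5.3 = 1.45283
Correction = 20*log10(1.45283) = 3.2443 dB
SPL2 = 98.7 - 3.2443 = 95.456 dB


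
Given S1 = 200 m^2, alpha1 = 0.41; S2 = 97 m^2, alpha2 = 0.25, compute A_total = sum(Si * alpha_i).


200 * 0.41 = 82
97 * 0.25 = 24.25
A_total = 82 + 24.25 = 106.25 m^2


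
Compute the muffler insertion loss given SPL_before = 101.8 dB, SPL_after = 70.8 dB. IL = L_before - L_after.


Insertion loss = SPL without muffler - SPL with muffler
IL = 101.8 - 70.8 = 31 dB


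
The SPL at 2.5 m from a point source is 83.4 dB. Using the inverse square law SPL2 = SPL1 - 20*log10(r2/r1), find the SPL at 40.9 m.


r2/r1 = 40.9/2.5 = 16.36
Correction = 20*log10(16.36) = 24.2757 dB
SPL2 = 83.4 - 24.2757 = 59.124 dB


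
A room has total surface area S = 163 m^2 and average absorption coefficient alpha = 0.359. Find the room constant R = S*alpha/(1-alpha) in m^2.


R = 163 * 0.359 / (1 - 0.359) = 91.29 m^2


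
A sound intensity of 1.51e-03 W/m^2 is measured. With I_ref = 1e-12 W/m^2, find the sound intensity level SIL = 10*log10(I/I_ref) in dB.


I / I_ref = 1.51e-03 / 1e-12 = 1.51e+09
SIL = 10 * log10(1.51e+09) = 91.79 dB


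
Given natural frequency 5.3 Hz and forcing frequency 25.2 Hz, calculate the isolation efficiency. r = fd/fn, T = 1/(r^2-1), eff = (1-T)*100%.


r = 25.2 / 5.3 = 4.75472
r^2 - 1 = 4.75472^2 - 1 = 21.6074
T = 1/21.6074 = 0.0462804
Efficiency = (1 - 0.0462804)*100 = 95.372 %


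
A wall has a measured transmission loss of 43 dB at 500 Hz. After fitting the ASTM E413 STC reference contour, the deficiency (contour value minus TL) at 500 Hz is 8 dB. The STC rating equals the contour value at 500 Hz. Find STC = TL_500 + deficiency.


By ASTM E413, STC = value of the fitted reference contour at 500 Hz.
Contour value at 500 Hz = TL_500 + deficiency = 43 + 8 = 51
STC = 51


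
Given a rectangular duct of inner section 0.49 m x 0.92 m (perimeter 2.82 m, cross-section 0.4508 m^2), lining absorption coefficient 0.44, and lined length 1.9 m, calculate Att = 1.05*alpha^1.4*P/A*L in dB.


alpha^1.4 = 0.44^1.4 = 0.316835
Attenuation rate = 1.05 * alpha^1.4 * P / A
= 1.05 * 0.316835 * 2.82 / 0.4508 = 2.08107 dB/m
Total Att = 2.08107 * 1.9 = 3.954 dB


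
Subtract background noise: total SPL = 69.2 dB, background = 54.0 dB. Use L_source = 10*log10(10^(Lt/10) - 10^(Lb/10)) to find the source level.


10^(69.2/10) = 8.31764e+06
10^(54.0/10) = 251189
Difference = 8.31764e+06 - 251189 = 8.06645e+06
L_source = 10*log10(8.06645e+06) = 69.067 dB


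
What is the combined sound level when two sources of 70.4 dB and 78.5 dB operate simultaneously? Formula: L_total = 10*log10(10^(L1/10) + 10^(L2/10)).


10^(70.4/10) = 1.09648e+07
10^(78.5/10) = 7.07946e+07
Sum = 1.09648e+07 + 7.07946e+07 = 8.17594e+07
L_total = 10*log10(8.17594e+07) = 79.125 dB


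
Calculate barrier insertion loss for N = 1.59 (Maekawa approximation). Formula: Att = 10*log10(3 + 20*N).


3 + 20*N = 3 + 20*1.59 = 34.8
Att = 10*log10(34.8) = 15.416 dB


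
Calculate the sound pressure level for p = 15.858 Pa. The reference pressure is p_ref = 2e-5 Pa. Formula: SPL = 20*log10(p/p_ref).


p / p_ref = 15.858 / 2e-5 = 792900
SPL = 20 * log10(792900) = 117.98 dB


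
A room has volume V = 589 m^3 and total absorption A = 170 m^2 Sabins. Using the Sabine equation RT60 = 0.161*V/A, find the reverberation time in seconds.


RT60 = 0.161 * 589 / 170 = 0.55782 s


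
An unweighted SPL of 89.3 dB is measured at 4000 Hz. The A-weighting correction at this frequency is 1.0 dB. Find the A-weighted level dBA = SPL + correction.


A-weighting table: 4000 Hz -> 1.0 dB correction
SPL_A = SPL + correction = 89.3 + (1.0) = 90.3 dBA


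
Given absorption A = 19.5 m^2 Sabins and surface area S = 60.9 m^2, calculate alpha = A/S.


Absorption coefficient = absorbed power / incident power
alpha = A / S = 19.5 / 60.9 = 0.3202


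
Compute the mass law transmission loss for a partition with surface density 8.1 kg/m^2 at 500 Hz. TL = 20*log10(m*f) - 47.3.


m * f = 8.1 * 500 = 4050
20*log10(4050) = 72.1491 dB
TL = 72.1491 - 47.3 = 24.849 dB


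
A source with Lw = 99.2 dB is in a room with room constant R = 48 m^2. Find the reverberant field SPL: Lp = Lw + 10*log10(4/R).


4/R = 4/48 = 0.0833333
Lp = 99.2 + 10*log10(0.0833333) = 88.408 dB


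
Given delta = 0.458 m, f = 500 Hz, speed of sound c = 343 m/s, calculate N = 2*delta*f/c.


N = 2*delta*f/c = 2*delta/lambda, where lambda = c/f
lambda = 343 / 500 = 0.686 m
N = 2 * 0.458 / 0.686 = 1.3353


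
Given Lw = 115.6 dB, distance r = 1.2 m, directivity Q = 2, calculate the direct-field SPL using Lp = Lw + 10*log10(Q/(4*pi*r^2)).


4*pi*r^2 = 4*pi*1.2^2 = 18.0956 m^2
Q / (4*pi*r^2) = 2 / 18.0956 = 0.110524
Lp = 115.6 + 10*log10(0.110524) = 106.03 dB


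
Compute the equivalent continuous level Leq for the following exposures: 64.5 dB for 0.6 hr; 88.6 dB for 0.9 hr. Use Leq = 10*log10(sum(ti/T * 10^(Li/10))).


T_total = 0.6 + 0.9 = 1.5 hr
(0.6/1.5) * 10^(64.5/10) = 1.12735e+06
(0.9/1.5) * 10^(88.6/10) = 4.34662e+08
Sum = 1.12735e+06 + 4.34662e+08 = 4.35789e+08
Leq = 10*log10(4.35789e+08) = 86.393 dB
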